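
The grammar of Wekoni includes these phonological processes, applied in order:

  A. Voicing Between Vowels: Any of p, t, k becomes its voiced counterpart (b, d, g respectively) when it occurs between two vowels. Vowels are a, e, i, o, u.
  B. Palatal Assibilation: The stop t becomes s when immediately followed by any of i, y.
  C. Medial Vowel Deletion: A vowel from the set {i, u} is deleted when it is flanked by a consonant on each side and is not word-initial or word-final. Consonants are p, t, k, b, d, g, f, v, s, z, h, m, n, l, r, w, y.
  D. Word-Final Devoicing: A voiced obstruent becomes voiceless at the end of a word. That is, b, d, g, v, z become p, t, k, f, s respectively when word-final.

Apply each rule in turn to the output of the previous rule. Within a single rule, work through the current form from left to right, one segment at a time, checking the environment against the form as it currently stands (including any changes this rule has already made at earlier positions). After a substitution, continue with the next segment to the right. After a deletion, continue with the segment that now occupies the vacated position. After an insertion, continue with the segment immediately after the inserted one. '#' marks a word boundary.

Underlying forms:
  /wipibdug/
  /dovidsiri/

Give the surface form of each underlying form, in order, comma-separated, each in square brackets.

[wbbdk], [dovdsri]

/wipibdug/:
  A Voicing Between Vowels: [wipibdug] → [wibibdug]
  B Palatal Assibilation: no change — [wibibdug]
  C Medial Vowel Deletion: [wibibdug] → [wbbdg]
  D Word-Final Devoicing: [wbbdg] → [wbbdk]
/dovidsiri/:
  A Voicing Between Vowels: no change — [dovidsiri]
  B Palatal Assibilation: no change — [dovidsiri]
  C Medial Vowel Deletion: [dovidsiri] → [dovdsri]
  D Word-Final Devoicing: no change — [dovdsri]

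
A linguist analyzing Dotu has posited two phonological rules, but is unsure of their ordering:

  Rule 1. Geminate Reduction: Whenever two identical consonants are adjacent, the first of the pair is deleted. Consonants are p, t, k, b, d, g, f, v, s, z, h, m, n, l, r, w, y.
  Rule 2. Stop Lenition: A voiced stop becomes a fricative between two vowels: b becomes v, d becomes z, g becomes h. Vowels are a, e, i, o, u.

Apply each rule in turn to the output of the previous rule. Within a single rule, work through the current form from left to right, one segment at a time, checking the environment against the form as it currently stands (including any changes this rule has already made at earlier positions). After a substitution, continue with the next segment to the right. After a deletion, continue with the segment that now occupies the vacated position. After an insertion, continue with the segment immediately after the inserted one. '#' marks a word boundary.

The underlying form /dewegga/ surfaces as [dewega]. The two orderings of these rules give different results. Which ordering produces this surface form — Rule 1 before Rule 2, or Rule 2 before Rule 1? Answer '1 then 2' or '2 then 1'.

2 then 1

Order 1 then 2:
  1 Geminate Reduction: [dewegga] → [dewega]
  2 Stop Lenition: [dewega] → [deweha]
  result: [deweha]
Order 2 then 1:
  2 Stop Lenition: no change — [dewegga]
  1 Geminate Reduction: [dewegga] → [dewega]
  result: [dewega]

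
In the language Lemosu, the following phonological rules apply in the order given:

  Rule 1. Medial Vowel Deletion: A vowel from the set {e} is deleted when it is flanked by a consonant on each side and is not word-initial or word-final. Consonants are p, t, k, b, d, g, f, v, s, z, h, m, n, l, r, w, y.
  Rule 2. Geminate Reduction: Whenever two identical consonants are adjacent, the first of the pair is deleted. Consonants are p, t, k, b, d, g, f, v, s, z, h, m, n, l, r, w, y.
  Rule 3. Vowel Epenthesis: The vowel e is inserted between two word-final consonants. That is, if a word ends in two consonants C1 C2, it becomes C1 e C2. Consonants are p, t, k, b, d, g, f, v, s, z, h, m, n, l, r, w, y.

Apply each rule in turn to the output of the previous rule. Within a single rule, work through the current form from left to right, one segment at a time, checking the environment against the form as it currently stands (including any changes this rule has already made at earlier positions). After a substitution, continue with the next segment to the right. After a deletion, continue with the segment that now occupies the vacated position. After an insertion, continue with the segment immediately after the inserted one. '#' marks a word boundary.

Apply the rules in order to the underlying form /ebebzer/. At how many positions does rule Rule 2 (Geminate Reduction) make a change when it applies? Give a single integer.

1

Rule 1 Medial Vowel Deletion: [ebebzer] → [ebbzr]
Rule 2 Geminate Reduction: [ebbzr] → [ebzr]
Rule 3 Vowel Epenthesis: [ebzr] → [ebzer]
Rule Rule 2 changed 1 position(s).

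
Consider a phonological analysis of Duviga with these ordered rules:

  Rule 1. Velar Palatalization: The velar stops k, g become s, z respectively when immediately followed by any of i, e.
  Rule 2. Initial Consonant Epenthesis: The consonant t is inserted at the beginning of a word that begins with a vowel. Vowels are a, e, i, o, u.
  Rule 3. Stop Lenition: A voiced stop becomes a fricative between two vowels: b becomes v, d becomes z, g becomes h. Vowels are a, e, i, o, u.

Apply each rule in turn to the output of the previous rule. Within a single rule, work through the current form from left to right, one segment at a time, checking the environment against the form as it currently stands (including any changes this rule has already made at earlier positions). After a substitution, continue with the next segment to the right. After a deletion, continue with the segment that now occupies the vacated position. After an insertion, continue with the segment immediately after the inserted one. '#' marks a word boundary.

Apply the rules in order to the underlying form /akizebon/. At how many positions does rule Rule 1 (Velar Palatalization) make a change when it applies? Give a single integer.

1

Rule 1 Velar Palatalization: [akizebon] → [asizebon]
Rule 2 Initial Consonant Epenthesis: [asizebon] → [tasizebon]
Rule 3 Stop Lenition: [tasizebon] → [tasizevon]
Rule Rule 1 changed 1 position(s).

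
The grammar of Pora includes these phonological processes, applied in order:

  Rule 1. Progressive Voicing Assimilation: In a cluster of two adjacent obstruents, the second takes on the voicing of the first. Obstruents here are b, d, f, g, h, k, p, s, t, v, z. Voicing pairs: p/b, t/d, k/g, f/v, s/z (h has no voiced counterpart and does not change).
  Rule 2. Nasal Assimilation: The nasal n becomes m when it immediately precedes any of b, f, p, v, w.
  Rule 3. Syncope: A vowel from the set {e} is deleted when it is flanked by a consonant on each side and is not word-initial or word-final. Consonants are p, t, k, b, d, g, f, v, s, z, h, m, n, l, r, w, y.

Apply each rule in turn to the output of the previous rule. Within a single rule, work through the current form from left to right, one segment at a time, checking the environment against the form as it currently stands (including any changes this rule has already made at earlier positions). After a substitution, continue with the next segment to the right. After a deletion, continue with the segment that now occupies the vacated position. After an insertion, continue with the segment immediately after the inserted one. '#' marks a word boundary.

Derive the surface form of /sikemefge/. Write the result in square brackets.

Rule 1 Progressive Voicing Assimilation: [sikemefge] → [sikemefke]
Rule 2 Nasal Assimilation: no change — [sikemefke]
Rule 3 Syncope: [sikemefke] → [sikmfke]

[sikmfke]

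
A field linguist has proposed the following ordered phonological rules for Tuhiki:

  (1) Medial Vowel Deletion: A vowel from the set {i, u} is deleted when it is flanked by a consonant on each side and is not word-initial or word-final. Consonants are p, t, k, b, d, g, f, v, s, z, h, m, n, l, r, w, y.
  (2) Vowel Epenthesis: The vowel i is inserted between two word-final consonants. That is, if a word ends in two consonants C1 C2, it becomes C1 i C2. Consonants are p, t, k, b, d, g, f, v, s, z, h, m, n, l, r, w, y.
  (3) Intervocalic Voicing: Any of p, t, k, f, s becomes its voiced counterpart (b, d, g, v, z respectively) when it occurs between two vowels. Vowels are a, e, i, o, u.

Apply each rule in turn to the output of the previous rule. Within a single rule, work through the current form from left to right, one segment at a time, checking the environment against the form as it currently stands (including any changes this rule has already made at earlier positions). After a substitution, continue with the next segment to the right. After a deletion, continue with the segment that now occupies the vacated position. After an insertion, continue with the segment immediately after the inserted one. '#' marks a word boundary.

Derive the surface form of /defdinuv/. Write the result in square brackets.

[defdniv]

(1) Medial Vowel Deletion: [defdinuv] → [defdnv]
(2) Vowel Epenthesis: [defdnv] → [defdniv]
(3) Intervocalic Voicing: no change — [defdniv]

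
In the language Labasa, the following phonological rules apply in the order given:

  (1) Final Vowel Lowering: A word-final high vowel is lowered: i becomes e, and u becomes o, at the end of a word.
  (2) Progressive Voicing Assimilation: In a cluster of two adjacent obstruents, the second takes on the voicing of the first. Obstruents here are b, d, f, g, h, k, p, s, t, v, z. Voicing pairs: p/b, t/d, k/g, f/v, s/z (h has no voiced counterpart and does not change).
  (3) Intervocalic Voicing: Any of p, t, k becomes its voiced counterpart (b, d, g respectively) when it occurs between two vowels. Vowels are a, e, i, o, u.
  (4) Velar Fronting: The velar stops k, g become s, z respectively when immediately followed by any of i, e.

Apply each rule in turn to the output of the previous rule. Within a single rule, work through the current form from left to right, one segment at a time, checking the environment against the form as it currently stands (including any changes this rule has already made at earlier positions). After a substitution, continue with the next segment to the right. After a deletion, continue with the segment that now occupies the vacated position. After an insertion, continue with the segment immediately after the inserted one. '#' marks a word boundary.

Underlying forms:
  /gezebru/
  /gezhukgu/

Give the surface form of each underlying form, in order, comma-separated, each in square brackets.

[zezebro], [zezhukko]

/gezebru/:
  (1) Final Vowel Lowering: [gezebru] → [gezebro]
  (2) Progressive Voicing Assimilation: no change — [gezebro]
  (3) Intervocalic Voicing: no change — [gezebro]
  (4) Velar Fronting: [gezebro] → [zezebro]
/gezhukgu/:
  (1) Final Vowel Lowering: [gezhukgu] → [gezhukgo]
  (2) Progressive Voicing Assimilation: [gezhukgo] → [gezhukko]
  (3) Intervocalic Voicing: no change — [gezhukko]
  (4) Velar Fronting: [gezhukko] → [zezhukko]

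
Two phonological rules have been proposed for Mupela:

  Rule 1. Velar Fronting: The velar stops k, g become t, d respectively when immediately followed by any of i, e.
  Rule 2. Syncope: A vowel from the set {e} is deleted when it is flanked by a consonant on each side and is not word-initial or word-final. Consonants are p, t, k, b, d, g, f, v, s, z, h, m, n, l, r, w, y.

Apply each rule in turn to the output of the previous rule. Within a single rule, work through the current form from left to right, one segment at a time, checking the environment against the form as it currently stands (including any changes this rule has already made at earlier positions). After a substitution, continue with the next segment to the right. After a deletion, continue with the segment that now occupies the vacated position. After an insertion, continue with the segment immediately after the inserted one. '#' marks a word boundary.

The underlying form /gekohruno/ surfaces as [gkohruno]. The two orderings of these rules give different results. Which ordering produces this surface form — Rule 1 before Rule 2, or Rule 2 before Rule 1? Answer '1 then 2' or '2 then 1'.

2 then 1

Order 1 then 2:
  1 Velar Fronting: [gekohruno] → [dekohruno]
  2 Syncope: [dekohruno] → [dkohruno]
  result: [dkohruno]
Order 2 then 1:
  2 Syncope: [gekohruno] → [gkohruno]
  1 Velar Fronting: no change — [gkohruno]
  result: [gkohruno]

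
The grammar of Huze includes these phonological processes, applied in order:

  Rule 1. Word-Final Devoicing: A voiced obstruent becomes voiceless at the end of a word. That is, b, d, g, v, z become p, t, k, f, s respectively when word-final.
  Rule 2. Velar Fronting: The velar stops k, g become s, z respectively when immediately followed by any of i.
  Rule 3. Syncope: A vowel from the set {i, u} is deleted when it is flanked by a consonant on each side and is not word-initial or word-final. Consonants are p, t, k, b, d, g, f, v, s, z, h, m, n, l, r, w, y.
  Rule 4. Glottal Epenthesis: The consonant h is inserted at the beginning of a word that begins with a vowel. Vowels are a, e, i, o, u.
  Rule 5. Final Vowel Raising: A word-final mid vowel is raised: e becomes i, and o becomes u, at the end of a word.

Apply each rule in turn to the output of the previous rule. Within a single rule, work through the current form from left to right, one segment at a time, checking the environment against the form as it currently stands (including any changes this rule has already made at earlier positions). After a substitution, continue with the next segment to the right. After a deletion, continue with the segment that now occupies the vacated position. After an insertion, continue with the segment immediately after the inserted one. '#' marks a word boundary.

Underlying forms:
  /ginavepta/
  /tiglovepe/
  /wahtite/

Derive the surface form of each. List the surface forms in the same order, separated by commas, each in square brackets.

/ginavepta/:
  Rule 1 Word-Final Devoicing: no change — [ginavepta]
  Rule 2 Velar Fronting: [ginavepta] → [zinavepta]
  Rule 3 Syncope: [zinavepta] → [znavepta]
  Rule 4 Glottal Epenthesis: no change — [znavepta]
  Rule 5 Final Vowel Raising: no change — [znavepta]
/tiglovepe/:
  Rule 1 Word-Final Devoicing: no change — [tiglovepe]
  Rule 2 Velar Fronting: no change — [tiglovepe]
  Rule 3 Syncope: [tiglovepe] → [tglovepe]
  Rule 4 Glottal Epenthesis: no change — [tglovepe]
  Rule 5 Final Vowel Raising: [tglovepe] → [tglovepi]
/wahtite/:
  Rule 1 Word-Final Devoicing: no change — [wahtite]
  Rule 2 Velar Fronting: no change — [wahtite]
  Rule 3 Syncope: [wahtite] → [wahtte]
  Rule 4 Glottal Epenthesis: no change — [wahtte]
  Rule 5 Final Vowel Raising: [wahtte] → [wahtti]

[znavepta], [tglovepi], [wahtti]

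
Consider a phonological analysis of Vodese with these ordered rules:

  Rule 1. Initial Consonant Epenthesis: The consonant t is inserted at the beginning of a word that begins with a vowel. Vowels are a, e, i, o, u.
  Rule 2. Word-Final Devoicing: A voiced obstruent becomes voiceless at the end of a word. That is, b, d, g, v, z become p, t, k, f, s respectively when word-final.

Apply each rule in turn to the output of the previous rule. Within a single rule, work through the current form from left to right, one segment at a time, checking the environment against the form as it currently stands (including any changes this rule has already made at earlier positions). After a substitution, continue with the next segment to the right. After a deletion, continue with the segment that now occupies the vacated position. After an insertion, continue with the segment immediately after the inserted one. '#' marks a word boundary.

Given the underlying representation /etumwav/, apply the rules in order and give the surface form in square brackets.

[tetumwaf]

Rule 1 Initial Consonant Epenthesis: [etumwav] → [tetumwav]
Rule 2 Word-Final Devoicing: [tetumwav] → [tetumwaf]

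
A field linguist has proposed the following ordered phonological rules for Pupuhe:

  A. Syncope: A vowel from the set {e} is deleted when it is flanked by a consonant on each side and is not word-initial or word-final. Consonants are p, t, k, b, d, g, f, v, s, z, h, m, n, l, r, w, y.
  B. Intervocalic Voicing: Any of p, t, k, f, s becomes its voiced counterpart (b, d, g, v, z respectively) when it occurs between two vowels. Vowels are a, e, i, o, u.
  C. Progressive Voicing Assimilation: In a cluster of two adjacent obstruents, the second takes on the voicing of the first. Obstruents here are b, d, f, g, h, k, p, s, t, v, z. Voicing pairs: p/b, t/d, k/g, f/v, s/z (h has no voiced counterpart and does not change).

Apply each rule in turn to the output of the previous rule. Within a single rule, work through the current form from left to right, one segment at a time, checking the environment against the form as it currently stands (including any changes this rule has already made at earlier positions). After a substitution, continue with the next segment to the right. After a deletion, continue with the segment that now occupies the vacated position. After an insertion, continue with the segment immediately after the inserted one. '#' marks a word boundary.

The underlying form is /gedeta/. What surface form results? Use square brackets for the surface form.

[gdda]

A Syncope: [gedeta] → [gdta]
B Intervocalic Voicing: no change — [gdta]
C Progressive Voicing Assimilation: [gdta] → [gdda]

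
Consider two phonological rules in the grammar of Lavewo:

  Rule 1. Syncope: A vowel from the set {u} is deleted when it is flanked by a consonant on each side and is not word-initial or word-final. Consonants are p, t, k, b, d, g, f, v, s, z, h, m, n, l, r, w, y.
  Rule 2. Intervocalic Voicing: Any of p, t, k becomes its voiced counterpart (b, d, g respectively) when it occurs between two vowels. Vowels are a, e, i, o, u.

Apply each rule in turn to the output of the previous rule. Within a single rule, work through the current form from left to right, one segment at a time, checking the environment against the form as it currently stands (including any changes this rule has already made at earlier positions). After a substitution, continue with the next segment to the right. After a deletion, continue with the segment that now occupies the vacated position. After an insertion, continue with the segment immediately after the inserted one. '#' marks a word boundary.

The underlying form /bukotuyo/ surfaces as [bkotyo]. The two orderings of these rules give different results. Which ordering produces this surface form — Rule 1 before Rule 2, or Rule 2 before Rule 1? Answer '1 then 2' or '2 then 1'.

Order 1 then 2:
  1 Syncope: [bukotuyo] → [bkotyo]
  2 Intervocalic Voicing: no change — [bkotyo]
  result: [bkotyo]
Order 2 then 1:
  2 Intervocalic Voicing: [bukotuyo] → [bugoduyo]
  1 Syncope: [bugoduyo] → [bgodyo]
  result: [bgodyo]

1 then 2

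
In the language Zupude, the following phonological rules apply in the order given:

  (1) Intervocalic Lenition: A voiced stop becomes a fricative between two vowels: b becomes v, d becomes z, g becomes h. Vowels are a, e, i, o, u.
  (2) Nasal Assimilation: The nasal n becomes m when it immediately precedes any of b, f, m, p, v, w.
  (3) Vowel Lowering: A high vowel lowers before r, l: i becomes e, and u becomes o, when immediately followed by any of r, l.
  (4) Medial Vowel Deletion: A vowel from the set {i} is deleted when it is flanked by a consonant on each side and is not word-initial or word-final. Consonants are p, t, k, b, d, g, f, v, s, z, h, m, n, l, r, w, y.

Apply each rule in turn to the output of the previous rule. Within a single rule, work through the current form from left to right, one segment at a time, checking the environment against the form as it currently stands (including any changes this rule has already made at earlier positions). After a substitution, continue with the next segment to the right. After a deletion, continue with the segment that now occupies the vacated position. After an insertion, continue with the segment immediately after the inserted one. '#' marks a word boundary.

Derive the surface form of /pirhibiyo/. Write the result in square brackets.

(1) Intervocalic Lenition: [pirhibiyo] → [pirhiviyo]
(2) Nasal Assimilation: no change — [pirhiviyo]
(3) Vowel Lowering: [pirhiviyo] → [perhiviyo]
(4) Medial Vowel Deletion: [perhiviyo] → [perhvyo]

[perhvyo]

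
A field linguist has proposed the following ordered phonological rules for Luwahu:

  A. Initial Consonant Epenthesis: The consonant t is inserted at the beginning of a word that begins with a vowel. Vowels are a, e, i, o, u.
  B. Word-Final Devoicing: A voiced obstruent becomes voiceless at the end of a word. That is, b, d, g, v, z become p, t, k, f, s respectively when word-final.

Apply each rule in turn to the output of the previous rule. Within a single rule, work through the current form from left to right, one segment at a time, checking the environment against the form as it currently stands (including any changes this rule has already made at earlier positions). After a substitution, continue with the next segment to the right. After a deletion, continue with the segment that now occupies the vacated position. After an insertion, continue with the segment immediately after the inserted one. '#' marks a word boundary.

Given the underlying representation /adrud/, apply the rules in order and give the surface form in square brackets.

[tadrut]

A Initial Consonant Epenthesis: [adrud] → [tadrud]
B Word-Final Devoicing: [tadrud] → [tadrut]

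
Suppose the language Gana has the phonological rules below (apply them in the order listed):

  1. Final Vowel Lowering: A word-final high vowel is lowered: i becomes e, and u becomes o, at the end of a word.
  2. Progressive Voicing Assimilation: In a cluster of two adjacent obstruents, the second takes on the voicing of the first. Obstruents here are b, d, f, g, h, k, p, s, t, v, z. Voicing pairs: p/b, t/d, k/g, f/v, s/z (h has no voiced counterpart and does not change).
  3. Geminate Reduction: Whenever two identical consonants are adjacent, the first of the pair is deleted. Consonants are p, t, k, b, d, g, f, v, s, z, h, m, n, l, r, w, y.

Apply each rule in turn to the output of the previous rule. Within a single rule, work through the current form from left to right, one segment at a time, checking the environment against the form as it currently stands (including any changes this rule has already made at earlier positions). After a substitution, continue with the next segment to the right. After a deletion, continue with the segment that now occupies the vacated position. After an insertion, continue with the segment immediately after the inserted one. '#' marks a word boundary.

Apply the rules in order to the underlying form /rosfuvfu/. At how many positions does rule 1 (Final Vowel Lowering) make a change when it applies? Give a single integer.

1

1 Final Vowel Lowering: [rosfuvfu] → [rosfuvfo]
2 Progressive Voicing Assimilation: [rosfuvfo] → [rosfuvvo]
3 Geminate Reduction: [rosfuvvo] → [rosfuvo]
Rule 1 changed 1 position(s).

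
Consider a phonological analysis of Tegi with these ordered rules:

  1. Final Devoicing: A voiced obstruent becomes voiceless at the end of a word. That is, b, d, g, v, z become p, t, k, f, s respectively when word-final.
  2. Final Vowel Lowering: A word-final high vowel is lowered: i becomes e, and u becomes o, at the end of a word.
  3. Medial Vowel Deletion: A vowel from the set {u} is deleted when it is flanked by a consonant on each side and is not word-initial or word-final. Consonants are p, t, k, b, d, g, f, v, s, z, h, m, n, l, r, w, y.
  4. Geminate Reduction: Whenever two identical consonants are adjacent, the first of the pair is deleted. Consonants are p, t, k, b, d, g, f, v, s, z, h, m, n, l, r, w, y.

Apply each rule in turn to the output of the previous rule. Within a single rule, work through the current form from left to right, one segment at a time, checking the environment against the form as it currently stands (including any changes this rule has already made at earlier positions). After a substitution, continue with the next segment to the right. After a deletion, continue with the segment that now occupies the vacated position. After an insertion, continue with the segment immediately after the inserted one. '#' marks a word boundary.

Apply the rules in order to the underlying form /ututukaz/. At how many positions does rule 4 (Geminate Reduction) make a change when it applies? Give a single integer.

1 Final Devoicing: [ututukaz] → [ututukas]
2 Final Vowel Lowering: no change — [ututukas]
3 Medial Vowel Deletion: [ututukas] → [uttkas]
4 Geminate Reduction: [uttkas] → [utkas]
Rule 4 changed 1 position(s).

1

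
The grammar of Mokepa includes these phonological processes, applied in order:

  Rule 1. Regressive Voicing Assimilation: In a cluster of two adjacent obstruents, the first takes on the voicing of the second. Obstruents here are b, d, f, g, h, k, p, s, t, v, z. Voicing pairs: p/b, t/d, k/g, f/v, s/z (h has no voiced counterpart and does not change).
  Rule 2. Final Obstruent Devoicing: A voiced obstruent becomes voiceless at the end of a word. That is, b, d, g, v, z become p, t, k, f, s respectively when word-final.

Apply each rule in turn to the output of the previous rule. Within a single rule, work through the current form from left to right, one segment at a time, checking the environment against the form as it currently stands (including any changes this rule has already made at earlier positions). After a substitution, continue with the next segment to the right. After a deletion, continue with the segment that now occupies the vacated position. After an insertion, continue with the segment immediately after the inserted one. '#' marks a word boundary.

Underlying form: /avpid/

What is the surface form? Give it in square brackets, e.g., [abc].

Rule 1 Regressive Voicing Assimilation: [avpid] → [afpid]
Rule 2 Final Obstruent Devoicing: [afpid] → [afpit]

[afpit]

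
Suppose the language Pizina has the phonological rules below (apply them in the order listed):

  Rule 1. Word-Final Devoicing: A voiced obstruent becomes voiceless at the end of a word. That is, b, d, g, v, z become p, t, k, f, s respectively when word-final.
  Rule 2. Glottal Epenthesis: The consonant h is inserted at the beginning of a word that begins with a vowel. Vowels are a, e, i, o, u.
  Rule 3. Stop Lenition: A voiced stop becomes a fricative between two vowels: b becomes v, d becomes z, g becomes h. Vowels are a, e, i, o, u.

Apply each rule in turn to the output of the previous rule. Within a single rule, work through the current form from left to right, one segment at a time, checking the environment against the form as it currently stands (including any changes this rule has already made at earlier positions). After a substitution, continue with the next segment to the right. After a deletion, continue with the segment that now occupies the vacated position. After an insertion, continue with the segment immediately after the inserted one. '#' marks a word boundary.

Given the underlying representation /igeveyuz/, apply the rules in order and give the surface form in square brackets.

[hiheveyus]

Rule 1 Word-Final Devoicing: [igeveyuz] → [igeveyus]
Rule 2 Glottal Epenthesis: [igeveyus] → [higeveyus]
Rule 3 Stop Lenition: [higeveyus] → [hiheveyus]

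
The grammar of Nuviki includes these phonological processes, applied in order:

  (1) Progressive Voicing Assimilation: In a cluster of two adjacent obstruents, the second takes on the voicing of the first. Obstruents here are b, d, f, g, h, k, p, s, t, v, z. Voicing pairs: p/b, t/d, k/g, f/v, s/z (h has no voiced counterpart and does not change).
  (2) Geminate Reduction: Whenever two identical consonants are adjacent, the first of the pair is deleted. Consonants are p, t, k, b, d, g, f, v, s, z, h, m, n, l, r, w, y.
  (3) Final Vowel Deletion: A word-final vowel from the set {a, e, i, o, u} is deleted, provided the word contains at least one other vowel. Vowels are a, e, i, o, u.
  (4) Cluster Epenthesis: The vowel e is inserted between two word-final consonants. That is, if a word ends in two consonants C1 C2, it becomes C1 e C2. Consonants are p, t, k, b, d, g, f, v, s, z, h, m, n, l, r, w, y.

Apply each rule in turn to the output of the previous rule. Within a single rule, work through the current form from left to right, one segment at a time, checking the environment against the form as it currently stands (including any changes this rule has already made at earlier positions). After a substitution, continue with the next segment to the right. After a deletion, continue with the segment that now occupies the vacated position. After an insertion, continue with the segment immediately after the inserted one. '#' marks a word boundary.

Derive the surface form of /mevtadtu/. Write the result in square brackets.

(1) Progressive Voicing Assimilation: [mevtadtu] → [mevdaddu]
(2) Geminate Reduction: [mevdaddu] → [mevdadu]
(3) Final Vowel Deletion: [mevdadu] → [mevdad]
(4) Cluster Epenthesis: no change — [mevdad]

[mevdad]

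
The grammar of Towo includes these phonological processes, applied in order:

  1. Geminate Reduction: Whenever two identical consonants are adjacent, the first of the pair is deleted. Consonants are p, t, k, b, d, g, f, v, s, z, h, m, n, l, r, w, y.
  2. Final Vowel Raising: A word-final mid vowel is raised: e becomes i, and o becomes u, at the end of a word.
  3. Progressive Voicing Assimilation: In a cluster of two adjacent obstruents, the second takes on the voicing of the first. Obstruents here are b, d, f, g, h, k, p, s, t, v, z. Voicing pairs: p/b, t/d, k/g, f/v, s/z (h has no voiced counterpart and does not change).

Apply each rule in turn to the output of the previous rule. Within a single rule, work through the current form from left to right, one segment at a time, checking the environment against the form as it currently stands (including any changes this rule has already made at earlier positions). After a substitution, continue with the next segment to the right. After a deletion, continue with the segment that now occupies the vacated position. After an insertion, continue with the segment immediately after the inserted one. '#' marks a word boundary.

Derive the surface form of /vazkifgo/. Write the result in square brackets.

1 Geminate Reduction: no change — [vazkifgo]
2 Final Vowel Raising: [vazkifgo] → [vazkifgu]
3 Progressive Voicing Assimilation: [vazkifgu] → [vazgifku]

[vazgifku]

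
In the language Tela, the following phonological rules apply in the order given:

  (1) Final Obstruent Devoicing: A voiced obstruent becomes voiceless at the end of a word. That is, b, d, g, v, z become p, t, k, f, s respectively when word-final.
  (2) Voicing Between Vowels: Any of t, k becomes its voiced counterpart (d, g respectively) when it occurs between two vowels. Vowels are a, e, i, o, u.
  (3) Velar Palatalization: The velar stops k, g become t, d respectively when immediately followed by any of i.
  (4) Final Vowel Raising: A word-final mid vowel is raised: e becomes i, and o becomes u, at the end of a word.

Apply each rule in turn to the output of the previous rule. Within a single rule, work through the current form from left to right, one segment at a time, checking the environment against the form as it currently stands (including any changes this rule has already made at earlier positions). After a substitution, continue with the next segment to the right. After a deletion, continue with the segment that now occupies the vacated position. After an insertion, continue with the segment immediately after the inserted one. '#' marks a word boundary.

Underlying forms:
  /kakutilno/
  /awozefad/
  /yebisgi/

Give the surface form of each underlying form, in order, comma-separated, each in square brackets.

[kagudilnu], [awozefat], [yebisdi]

/kakutilno/:
  (1) Final Obstruent Devoicing: no change — [kakutilno]
  (2) Voicing Between Vowels: [kakutilno] → [kagudilno]
  (3) Velar Palatalization: no change — [kagudilno]
  (4) Final Vowel Raising: [kagudilno] → [kagudilnu]
/awozefad/:
  (1) Final Obstruent Devoicing: [awozefad] → [awozefat]
  (2) Voicing Between Vowels: no change — [awozefat]
  (3) Velar Palatalization: no change — [awozefat]
  (4) Final Vowel Raising: no change — [awozefat]
/yebisgi/:
  (1) Final Obstruent Devoicing: no change — [yebisgi]
  (2) Voicing Between Vowels: no change — [yebisgi]
  (3) Velar Palatalization: [yebisgi] → [yebisdi]
  (4) Final Vowel Raising: no change — [yebisdi]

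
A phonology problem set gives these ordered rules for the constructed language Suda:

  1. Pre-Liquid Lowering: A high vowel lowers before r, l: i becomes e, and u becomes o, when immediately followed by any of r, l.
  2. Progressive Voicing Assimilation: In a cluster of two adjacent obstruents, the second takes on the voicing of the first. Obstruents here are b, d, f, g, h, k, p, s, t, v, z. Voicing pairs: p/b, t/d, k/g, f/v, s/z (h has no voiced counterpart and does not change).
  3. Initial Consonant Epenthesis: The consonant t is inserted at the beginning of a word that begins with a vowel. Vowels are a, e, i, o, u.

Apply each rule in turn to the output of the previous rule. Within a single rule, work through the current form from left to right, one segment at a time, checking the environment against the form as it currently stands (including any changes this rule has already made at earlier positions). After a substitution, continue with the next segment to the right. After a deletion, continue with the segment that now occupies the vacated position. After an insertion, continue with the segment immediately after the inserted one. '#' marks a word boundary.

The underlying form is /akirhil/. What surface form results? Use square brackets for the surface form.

1 Pre-Liquid Lowering: [akirhil] → [akerhel]
2 Progressive Voicing Assimilation: no change — [akerhel]
3 Initial Consonant Epenthesis: [akerhel] → [takerhel]

[takerhel]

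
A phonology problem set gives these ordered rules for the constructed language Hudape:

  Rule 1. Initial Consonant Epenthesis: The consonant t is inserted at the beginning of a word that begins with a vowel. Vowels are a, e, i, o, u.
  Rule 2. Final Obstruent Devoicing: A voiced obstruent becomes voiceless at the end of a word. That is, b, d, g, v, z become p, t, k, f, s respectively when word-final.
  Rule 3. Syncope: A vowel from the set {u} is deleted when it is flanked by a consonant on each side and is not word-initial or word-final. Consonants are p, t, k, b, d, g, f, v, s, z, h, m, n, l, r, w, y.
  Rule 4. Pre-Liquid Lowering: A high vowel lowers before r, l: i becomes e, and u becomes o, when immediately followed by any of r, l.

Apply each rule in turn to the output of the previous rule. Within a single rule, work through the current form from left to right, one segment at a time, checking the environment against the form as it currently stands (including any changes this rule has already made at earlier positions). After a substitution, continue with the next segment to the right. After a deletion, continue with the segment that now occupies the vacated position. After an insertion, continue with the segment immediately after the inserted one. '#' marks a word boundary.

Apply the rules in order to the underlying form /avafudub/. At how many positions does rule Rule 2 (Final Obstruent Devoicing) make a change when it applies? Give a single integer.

Rule 1 Initial Consonant Epenthesis: [avafudub] → [tavafudub]
Rule 2 Final Obstruent Devoicing: [tavafudub] → [tavafudup]
Rule 3 Syncope: [tavafudup] → [tavafdp]
Rule 4 Pre-Liquid Lowering: no change — [tavafdp]
Rule Rule 2 changed 1 position(s).

1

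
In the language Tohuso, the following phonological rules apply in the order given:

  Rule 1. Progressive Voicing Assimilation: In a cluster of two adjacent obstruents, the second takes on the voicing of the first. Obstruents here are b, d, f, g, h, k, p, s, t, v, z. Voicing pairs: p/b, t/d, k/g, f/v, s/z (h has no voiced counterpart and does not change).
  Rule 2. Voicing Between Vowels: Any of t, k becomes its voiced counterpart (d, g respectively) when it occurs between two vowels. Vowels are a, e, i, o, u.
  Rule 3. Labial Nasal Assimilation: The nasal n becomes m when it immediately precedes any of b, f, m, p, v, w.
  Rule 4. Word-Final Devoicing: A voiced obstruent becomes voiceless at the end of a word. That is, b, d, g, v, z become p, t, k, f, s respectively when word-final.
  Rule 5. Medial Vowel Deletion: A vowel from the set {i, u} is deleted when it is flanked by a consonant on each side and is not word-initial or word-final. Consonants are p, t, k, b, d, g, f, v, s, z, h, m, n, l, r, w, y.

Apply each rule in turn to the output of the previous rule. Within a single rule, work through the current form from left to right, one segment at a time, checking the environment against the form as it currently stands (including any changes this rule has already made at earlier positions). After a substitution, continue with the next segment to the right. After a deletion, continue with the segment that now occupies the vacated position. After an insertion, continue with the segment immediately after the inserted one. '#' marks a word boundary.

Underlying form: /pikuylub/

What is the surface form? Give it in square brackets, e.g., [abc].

[pgylp]

Rule 1 Progressive Voicing Assimilation: no change — [pikuylub]
Rule 2 Voicing Between Vowels: [pikuylub] → [piguylub]
Rule 3 Labial Nasal Assimilation: no change — [piguylub]
Rule 4 Word-Final Devoicing: [piguylub] → [piguylup]
Rule 5 Medial Vowel Deletion: [piguylup] → [pgylp]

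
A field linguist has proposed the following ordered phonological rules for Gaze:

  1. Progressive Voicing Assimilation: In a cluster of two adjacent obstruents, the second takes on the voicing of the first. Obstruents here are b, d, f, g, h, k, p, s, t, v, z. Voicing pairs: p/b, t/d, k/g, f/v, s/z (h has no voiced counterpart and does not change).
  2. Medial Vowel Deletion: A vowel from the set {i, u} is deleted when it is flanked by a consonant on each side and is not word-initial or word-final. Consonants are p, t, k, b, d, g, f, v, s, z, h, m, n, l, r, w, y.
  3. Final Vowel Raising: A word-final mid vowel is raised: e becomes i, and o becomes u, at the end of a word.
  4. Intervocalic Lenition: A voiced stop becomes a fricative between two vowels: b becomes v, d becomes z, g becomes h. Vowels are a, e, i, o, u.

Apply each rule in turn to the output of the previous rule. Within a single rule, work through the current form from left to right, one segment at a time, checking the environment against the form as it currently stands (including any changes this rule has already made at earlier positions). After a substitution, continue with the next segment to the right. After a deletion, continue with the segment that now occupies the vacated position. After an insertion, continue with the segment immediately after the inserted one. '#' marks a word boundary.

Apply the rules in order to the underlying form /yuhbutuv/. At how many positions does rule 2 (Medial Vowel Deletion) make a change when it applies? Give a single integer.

3

1 Progressive Voicing Assimilation: [yuhbutuv] → [yuhputuv]
2 Medial Vowel Deletion: [yuhputuv] → [yhptv]
3 Final Vowel Raising: no change — [yhptv]
4 Intervocalic Lenition: no change — [yhptv]
Rule 2 changed 3 position(s).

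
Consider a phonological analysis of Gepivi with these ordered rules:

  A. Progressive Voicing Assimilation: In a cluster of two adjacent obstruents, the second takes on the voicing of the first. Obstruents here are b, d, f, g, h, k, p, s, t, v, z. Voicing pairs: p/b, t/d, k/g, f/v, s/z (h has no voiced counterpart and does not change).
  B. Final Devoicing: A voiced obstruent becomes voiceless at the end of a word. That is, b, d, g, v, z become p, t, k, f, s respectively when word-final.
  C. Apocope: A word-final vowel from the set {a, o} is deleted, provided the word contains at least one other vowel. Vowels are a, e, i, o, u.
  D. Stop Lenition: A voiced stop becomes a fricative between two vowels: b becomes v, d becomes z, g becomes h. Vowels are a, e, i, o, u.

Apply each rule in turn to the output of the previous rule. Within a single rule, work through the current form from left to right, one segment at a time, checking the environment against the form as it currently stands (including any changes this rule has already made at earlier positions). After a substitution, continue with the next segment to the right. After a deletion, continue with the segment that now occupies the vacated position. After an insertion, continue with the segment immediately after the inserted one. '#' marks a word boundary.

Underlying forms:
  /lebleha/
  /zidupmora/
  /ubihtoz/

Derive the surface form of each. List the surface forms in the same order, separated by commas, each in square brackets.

[lebleh], [zizupmor], [uvihtos]

/lebleha/:
  A Progressive Voicing Assimilation: no change — [lebleha]
  B Final Devoicing: no change — [lebleha]
  C Apocope: [lebleha] → [lebleh]
  D Stop Lenition: no change — [lebleh]
/zidupmora/:
  A Progressive Voicing Assimilation: no change — [zidupmora]
  B Final Devoicing: no change — [zidupmora]
  C Apocope: [zidupmora] → [zidupmor]
  D Stop Lenition: [zidupmor] → [zizupmor]
/ubihtoz/:
  A Progressive Voicing Assimilation: no change — [ubihtoz]
  B Final Devoicing: [ubihtoz] → [ubihtos]
  C Apocope: no change — [ubihtos]
  D Stop Lenition: [ubihtos] → [uvihtos]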